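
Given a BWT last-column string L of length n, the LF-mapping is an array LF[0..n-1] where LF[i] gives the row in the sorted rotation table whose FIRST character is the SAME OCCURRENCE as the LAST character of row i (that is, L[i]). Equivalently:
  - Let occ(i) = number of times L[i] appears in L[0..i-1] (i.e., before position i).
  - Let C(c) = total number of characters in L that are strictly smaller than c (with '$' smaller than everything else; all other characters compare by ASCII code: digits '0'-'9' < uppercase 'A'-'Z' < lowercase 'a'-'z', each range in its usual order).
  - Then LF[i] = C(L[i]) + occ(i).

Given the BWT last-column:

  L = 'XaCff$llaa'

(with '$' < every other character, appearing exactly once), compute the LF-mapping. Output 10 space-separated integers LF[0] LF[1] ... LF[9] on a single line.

Char counts: '$':1, 'C':1, 'X':1, 'a':3, 'f':2, 'l':2
C (first-col start): C('$')=0, C('C')=1, C('X')=2, C('a')=3, C('f')=6, C('l')=8
L[0]='X': occ=0, LF[0]=C('X')+0=2+0=2
L[1]='a': occ=0, LF[1]=C('a')+0=3+0=3
L[2]='C': occ=0, LF[2]=C('C')+0=1+0=1
L[3]='f': occ=0, LF[3]=C('f')+0=6+0=6
L[4]='f': occ=1, LF[4]=C('f')+1=6+1=7
L[5]='$': occ=0, LF[5]=C('$')+0=0+0=0
L[6]='l': occ=0, LF[6]=C('l')+0=8+0=8
L[7]='l': occ=1, LF[7]=C('l')+1=8+1=9
L[8]='a': occ=1, LF[8]=C('a')+1=3+1=4
L[9]='a': occ=2, LF[9]=C('a')+2=3+2=5

Answer: 2 3 1 6 7 0 8 9 4 5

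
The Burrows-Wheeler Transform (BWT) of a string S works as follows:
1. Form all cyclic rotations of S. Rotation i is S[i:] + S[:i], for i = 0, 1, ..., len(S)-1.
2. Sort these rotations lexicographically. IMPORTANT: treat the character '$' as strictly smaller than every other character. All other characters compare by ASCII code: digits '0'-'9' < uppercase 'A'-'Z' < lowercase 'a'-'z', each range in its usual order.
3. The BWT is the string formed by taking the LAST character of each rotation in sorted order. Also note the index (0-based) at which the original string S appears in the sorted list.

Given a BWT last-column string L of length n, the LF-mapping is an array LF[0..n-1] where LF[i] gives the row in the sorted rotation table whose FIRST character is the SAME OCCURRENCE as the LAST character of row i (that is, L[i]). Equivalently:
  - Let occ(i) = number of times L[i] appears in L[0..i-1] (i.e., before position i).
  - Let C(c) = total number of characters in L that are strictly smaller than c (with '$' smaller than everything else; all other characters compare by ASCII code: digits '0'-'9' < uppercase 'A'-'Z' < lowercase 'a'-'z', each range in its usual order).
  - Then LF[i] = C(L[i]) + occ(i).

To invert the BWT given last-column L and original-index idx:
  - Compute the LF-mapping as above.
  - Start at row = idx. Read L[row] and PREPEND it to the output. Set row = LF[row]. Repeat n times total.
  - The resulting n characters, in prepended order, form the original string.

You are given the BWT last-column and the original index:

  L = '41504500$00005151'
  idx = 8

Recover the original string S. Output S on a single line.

Answer: 1000401501555004$

Derivation:
LF mapping: 11 8 13 1 12 14 2 3 0 4 5 6 7 15 9 16 10
Walk LF starting at row 8, prepending L[row]:
  step 1: row=8, L[8]='$', prepend. Next row=LF[8]=0
  step 2: row=0, L[0]='4', prepend. Next row=LF[0]=11
  step 3: row=11, L[11]='0', prepend. Next row=LF[11]=6
  step 4: row=6, L[6]='0', prepend. Next row=LF[6]=2
  step 5: row=2, L[2]='5', prepend. Next row=LF[2]=13
  step 6: row=13, L[13]='5', prepend. Next row=LF[13]=15
  step 7: row=15, L[15]='5', prepend. Next row=LF[15]=16
  step 8: row=16, L[16]='1', prepend. Next row=LF[16]=10
  step 9: row=10, L[10]='0', prepend. Next row=LF[10]=5
  step 10: row=5, L[5]='5', prepend. Next row=LF[5]=14
  step 11: row=14, L[14]='1', prepend. Next row=LF[14]=9
  step 12: row=9, L[9]='0', prepend. Next row=LF[9]=4
  step 13: row=4, L[4]='4', prepend. Next row=LF[4]=12
  step 14: row=12, L[12]='0', prepend. Next row=LF[12]=7
  step 15: row=7, L[7]='0', prepend. Next row=LF[7]=3
  step 16: row=3, L[3]='0', prepend. Next row=LF[3]=1
  step 17: row=1, L[1]='1', prepend. Next row=LF[1]=8
Reversed output: 1000401501555004$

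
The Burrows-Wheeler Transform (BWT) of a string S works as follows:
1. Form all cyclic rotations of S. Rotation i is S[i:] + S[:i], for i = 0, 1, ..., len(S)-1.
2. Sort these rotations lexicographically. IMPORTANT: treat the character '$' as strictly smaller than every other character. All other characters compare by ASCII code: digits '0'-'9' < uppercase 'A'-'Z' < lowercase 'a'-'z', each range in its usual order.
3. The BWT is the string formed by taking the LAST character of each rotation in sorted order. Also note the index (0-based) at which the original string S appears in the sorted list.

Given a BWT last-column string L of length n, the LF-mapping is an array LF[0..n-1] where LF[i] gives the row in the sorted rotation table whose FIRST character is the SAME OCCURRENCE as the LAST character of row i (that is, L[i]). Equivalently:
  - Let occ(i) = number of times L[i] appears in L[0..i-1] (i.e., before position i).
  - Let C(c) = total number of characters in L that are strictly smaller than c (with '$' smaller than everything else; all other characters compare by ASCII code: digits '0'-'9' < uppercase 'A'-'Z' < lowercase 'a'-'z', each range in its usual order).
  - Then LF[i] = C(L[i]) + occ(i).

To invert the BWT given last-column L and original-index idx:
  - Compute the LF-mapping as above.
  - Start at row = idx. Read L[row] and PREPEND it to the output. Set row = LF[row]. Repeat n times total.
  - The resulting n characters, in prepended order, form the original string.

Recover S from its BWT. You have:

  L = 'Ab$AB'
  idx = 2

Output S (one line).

LF mapping: 1 4 0 2 3
Walk LF starting at row 2, prepending L[row]:
  step 1: row=2, L[2]='$', prepend. Next row=LF[2]=0
  step 2: row=0, L[0]='A', prepend. Next row=LF[0]=1
  step 3: row=1, L[1]='b', prepend. Next row=LF[1]=4
  step 4: row=4, L[4]='B', prepend. Next row=LF[4]=3
  step 5: row=3, L[3]='A', prepend. Next row=LF[3]=2
Reversed output: ABbA$

Answer: ABbA$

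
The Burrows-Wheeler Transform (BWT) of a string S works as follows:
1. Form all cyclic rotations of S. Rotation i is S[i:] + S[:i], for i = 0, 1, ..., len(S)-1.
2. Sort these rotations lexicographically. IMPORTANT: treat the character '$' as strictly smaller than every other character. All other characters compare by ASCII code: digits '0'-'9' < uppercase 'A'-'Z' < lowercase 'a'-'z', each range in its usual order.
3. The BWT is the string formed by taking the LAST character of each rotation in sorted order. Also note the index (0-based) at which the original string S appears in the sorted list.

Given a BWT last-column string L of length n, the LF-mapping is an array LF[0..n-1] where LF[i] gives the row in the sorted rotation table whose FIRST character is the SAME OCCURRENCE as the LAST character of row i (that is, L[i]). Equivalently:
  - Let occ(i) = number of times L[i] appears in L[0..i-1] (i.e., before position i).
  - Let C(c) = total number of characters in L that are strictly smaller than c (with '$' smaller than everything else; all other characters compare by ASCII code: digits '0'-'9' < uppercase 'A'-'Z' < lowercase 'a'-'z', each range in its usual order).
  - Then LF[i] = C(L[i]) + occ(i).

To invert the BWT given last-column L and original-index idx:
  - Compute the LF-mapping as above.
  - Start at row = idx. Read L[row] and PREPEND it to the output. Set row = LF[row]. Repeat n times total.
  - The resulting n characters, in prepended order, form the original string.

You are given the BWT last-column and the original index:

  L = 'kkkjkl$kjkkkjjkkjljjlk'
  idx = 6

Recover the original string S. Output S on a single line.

LF mapping: 8 9 10 1 11 19 0 12 2 13 14 15 3 4 16 17 5 20 6 7 21 18
Walk LF starting at row 6, prepending L[row]:
  step 1: row=6, L[6]='$', prepend. Next row=LF[6]=0
  step 2: row=0, L[0]='k', prepend. Next row=LF[0]=8
  step 3: row=8, L[8]='j', prepend. Next row=LF[8]=2
  step 4: row=2, L[2]='k', prepend. Next row=LF[2]=10
  step 5: row=10, L[10]='k', prepend. Next row=LF[10]=14
  step 6: row=14, L[14]='k', prepend. Next row=LF[14]=16
  step 7: row=16, L[16]='j', prepend. Next row=LF[16]=5
  step 8: row=5, L[5]='l', prepend. Next row=LF[5]=19
  step 9: row=19, L[19]='j', prepend. Next row=LF[19]=7
  step 10: row=7, L[7]='k', prepend. Next row=LF[7]=12
  step 11: row=12, L[12]='j', prepend. Next row=LF[12]=3
  step 12: row=3, L[3]='j', prepend. Next row=LF[3]=1
  step 13: row=1, L[1]='k', prepend. Next row=LF[1]=9
  step 14: row=9, L[9]='k', prepend. Next row=LF[9]=13
  step 15: row=13, L[13]='j', prepend. Next row=LF[13]=4
  step 16: row=4, L[4]='k', prepend. Next row=LF[4]=11
  step 17: row=11, L[11]='k', prepend. Next row=LF[11]=15
  step 18: row=15, L[15]='k', prepend. Next row=LF[15]=17
  step 19: row=17, L[17]='l', prepend. Next row=LF[17]=20
  step 20: row=20, L[20]='l', prepend. Next row=LF[20]=21
  step 21: row=21, L[21]='k', prepend. Next row=LF[21]=18
  step 22: row=18, L[18]='j', prepend. Next row=LF[18]=6
Reversed output: jkllkkkjkkjjkjljkkkjk$

Answer: jkllkkkjkkjjkjljkkkjk$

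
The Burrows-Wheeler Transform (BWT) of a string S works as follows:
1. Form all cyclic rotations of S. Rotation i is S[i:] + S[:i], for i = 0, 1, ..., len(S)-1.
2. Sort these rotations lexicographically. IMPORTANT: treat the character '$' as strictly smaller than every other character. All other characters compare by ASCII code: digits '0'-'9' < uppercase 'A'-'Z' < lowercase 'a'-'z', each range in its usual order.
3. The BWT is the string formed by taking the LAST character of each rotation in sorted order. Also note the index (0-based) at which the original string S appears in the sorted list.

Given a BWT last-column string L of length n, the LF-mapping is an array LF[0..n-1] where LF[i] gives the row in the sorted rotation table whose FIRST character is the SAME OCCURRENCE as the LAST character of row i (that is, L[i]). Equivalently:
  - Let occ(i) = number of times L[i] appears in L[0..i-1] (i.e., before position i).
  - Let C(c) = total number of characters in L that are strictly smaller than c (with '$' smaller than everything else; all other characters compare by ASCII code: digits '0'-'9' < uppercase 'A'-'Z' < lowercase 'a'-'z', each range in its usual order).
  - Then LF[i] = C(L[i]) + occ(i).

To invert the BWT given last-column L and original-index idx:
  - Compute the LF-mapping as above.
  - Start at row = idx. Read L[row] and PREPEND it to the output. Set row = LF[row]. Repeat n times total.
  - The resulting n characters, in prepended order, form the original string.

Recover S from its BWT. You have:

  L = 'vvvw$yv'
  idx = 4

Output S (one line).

LF mapping: 1 2 3 5 0 6 4
Walk LF starting at row 4, prepending L[row]:
  step 1: row=4, L[4]='$', prepend. Next row=LF[4]=0
  step 2: row=0, L[0]='v', prepend. Next row=LF[0]=1
  step 3: row=1, L[1]='v', prepend. Next row=LF[1]=2
  step 4: row=2, L[2]='v', prepend. Next row=LF[2]=3
  step 5: row=3, L[3]='w', prepend. Next row=LF[3]=5
  step 6: row=5, L[5]='y', prepend. Next row=LF[5]=6
  step 7: row=6, L[6]='v', prepend. Next row=LF[6]=4
Reversed output: vywvvv$

Answer: vywvvv$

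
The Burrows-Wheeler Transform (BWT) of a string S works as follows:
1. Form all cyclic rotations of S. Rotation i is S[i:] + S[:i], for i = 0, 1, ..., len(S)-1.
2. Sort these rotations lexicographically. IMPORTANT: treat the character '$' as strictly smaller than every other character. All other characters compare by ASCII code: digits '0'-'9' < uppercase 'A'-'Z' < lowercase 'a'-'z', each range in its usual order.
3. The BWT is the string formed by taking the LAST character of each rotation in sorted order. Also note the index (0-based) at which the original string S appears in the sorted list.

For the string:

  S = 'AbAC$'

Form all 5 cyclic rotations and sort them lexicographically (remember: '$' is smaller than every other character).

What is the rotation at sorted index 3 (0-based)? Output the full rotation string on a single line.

Answer: C$AbA

Derivation:
All 5 rotations (rotation i = S[i:]+S[:i]):
  rot[0] = AbAC$
  rot[1] = bAC$A
  rot[2] = AC$Ab
  rot[3] = C$AbA
  rot[4] = $AbAC
Sorted (with $ < everything):
  sorted[0] = $AbAC
  sorted[1] = AC$Ab
  sorted[2] = AbAC$
  sorted[3] = C$AbA
  sorted[4] = bAC$A
sorted[3] = C$AbA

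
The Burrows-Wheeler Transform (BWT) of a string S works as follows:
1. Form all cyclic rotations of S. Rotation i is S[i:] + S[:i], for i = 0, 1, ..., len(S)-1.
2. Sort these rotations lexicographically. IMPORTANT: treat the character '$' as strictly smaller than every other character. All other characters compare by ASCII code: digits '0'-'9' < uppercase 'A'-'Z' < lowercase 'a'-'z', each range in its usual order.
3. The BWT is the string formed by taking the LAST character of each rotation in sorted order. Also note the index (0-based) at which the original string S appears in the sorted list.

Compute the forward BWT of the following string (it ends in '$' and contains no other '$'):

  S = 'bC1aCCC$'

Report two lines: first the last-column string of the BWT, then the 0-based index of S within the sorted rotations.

Answer: CCCbCa1$
7

Derivation:
All 8 rotations (rotation i = S[i:]+S[:i]):
  rot[0] = bC1aCCC$
  rot[1] = C1aCCC$b
  rot[2] = 1aCCC$bC
  rot[3] = aCCC$bC1
  rot[4] = CCC$bC1a
  rot[5] = CC$bC1aC
  rot[6] = C$bC1aCC
  rot[7] = $bC1aCCC
Sorted (with $ < everything):
  sorted[0] = $bC1aCCC  (last char: 'C')
  sorted[1] = 1aCCC$bC  (last char: 'C')
  sorted[2] = C$bC1aCC  (last char: 'C')
  sorted[3] = C1aCCC$b  (last char: 'b')
  sorted[4] = CC$bC1aC  (last char: 'C')
  sorted[5] = CCC$bC1a  (last char: 'a')
  sorted[6] = aCCC$bC1  (last char: '1')
  sorted[7] = bC1aCCC$  (last char: '$')
Last column: CCCbCa1$
Original string S is at sorted index 7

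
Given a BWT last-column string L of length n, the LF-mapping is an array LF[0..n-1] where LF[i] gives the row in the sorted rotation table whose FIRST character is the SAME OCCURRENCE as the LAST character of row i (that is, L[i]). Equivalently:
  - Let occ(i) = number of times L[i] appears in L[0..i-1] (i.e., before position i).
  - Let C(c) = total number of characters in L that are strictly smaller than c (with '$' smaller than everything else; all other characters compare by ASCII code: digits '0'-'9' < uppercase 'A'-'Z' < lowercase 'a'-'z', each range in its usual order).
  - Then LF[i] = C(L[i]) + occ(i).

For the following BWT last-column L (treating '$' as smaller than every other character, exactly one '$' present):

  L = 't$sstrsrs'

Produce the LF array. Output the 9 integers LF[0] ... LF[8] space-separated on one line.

Char counts: '$':1, 'r':2, 's':4, 't':2
C (first-col start): C('$')=0, C('r')=1, C('s')=3, C('t')=7
L[0]='t': occ=0, LF[0]=C('t')+0=7+0=7
L[1]='$': occ=0, LF[1]=C('$')+0=0+0=0
L[2]='s': occ=0, LF[2]=C('s')+0=3+0=3
L[3]='s': occ=1, LF[3]=C('s')+1=3+1=4
L[4]='t': occ=1, LF[4]=C('t')+1=7+1=8
L[5]='r': occ=0, LF[5]=C('r')+0=1+0=1
L[6]='s': occ=2, LF[6]=C('s')+2=3+2=5
L[7]='r': occ=1, LF[7]=C('r')+1=1+1=2
L[8]='s': occ=3, LF[8]=C('s')+3=3+3=6

Answer: 7 0 3 4 8 1 5 2 6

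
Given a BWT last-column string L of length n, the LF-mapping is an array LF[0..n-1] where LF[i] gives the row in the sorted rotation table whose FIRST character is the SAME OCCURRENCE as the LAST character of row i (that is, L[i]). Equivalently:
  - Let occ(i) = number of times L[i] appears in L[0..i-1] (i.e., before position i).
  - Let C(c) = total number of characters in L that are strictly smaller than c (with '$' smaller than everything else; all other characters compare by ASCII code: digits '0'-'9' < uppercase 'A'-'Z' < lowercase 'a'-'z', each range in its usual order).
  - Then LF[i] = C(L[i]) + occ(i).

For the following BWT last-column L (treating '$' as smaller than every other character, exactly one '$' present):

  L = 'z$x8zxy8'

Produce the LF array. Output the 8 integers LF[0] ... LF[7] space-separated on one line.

Char counts: '$':1, '8':2, 'x':2, 'y':1, 'z':2
C (first-col start): C('$')=0, C('8')=1, C('x')=3, C('y')=5, C('z')=6
L[0]='z': occ=0, LF[0]=C('z')+0=6+0=6
L[1]='$': occ=0, LF[1]=C('$')+0=0+0=0
L[2]='x': occ=0, LF[2]=C('x')+0=3+0=3
L[3]='8': occ=0, LF[3]=C('8')+0=1+0=1
L[4]='z': occ=1, LF[4]=C('z')+1=6+1=7
L[5]='x': occ=1, LF[5]=C('x')+1=3+1=4
L[6]='y': occ=0, LF[6]=C('y')+0=5+0=5
L[7]='8': occ=1, LF[7]=C('8')+1=1+1=2

Answer: 6 0 3 1 7 4 5 2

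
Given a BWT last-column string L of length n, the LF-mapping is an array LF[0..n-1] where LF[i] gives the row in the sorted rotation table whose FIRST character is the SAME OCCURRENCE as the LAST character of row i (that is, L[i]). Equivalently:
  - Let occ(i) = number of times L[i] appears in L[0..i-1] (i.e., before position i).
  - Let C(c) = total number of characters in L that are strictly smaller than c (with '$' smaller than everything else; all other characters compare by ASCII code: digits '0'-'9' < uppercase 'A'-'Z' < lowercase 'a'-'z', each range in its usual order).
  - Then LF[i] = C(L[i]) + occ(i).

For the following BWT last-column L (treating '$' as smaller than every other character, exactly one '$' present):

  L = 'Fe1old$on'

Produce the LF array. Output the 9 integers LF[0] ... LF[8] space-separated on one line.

Char counts: '$':1, '1':1, 'F':1, 'd':1, 'e':1, 'l':1, 'n':1, 'o':2
C (first-col start): C('$')=0, C('1')=1, C('F')=2, C('d')=3, C('e')=4, C('l')=5, C('n')=6, C('o')=7
L[0]='F': occ=0, LF[0]=C('F')+0=2+0=2
L[1]='e': occ=0, LF[1]=C('e')+0=4+0=4
L[2]='1': occ=0, LF[2]=C('1')+0=1+0=1
L[3]='o': occ=0, LF[3]=C('o')+0=7+0=7
L[4]='l': occ=0, LF[4]=C('l')+0=5+0=5
L[5]='d': occ=0, LF[5]=C('d')+0=3+0=3
L[6]='$': occ=0, LF[6]=C('$')+0=0+0=0
L[7]='o': occ=1, LF[7]=C('o')+1=7+1=8
L[8]='n': occ=0, LF[8]=C('n')+0=6+0=6

Answer: 2 4 1 7 5 3 0 8 6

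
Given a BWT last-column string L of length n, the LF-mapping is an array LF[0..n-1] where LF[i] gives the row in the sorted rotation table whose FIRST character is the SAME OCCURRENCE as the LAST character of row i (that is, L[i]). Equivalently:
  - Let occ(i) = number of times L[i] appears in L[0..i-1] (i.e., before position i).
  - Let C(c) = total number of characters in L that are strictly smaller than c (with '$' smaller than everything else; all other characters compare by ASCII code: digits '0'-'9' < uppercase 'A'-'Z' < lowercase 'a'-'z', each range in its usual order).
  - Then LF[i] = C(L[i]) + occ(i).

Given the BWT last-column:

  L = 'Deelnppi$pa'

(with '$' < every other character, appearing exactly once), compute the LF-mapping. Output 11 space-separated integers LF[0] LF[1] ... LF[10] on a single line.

Char counts: '$':1, 'D':1, 'a':1, 'e':2, 'i':1, 'l':1, 'n':1, 'p':3
C (first-col start): C('$')=0, C('D')=1, C('a')=2, C('e')=3, C('i')=5, C('l')=6, C('n')=7, C('p')=8
L[0]='D': occ=0, LF[0]=C('D')+0=1+0=1
L[1]='e': occ=0, LF[1]=C('e')+0=3+0=3
L[2]='e': occ=1, LF[2]=C('e')+1=3+1=4
L[3]='l': occ=0, LF[3]=C('l')+0=6+0=6
L[4]='n': occ=0, LF[4]=C('n')+0=7+0=7
L[5]='p': occ=0, LF[5]=C('p')+0=8+0=8
L[6]='p': occ=1, LF[6]=C('p')+1=8+1=9
L[7]='i': occ=0, LF[7]=C('i')+0=5+0=5
L[8]='$': occ=0, LF[8]=C('$')+0=0+0=0
L[9]='p': occ=2, LF[9]=C('p')+2=8+2=10
L[10]='a': occ=0, LF[10]=C('a')+0=2+0=2

Answer: 1 3 4 6 7 8 9 5 0 10 2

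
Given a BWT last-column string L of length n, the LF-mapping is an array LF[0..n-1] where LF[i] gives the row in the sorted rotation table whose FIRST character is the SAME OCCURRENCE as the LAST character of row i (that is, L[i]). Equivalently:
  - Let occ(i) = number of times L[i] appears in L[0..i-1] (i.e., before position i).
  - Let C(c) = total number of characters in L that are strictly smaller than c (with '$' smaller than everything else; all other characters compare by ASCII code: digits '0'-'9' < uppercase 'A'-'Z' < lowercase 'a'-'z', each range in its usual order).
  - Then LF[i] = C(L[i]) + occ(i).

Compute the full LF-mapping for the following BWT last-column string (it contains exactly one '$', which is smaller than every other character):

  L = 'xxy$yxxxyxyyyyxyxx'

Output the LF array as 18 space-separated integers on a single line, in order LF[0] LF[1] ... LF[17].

Answer: 1 2 10 0 11 3 4 5 12 6 13 14 15 16 7 17 8 9

Derivation:
Char counts: '$':1, 'x':9, 'y':8
C (first-col start): C('$')=0, C('x')=1, C('y')=10
L[0]='x': occ=0, LF[0]=C('x')+0=1+0=1
L[1]='x': occ=1, LF[1]=C('x')+1=1+1=2
L[2]='y': occ=0, LF[2]=C('y')+0=10+0=10
L[3]='$': occ=0, LF[3]=C('$')+0=0+0=0
L[4]='y': occ=1, LF[4]=C('y')+1=10+1=11
L[5]='x': occ=2, LF[5]=C('x')+2=1+2=3
L[6]='x': occ=3, LF[6]=C('x')+3=1+3=4
L[7]='x': occ=4, LF[7]=C('x')+4=1+4=5
L[8]='y': occ=2, LF[8]=C('y')+2=10+2=12
L[9]='x': occ=5, LF[9]=C('x')+5=1+5=6
L[10]='y': occ=3, LF[10]=C('y')+3=10+3=13
L[11]='y': occ=4, LF[11]=C('y')+4=10+4=14
L[12]='y': occ=5, LF[12]=C('y')+5=10+5=15
L[13]='y': occ=6, LF[13]=C('y')+6=10+6=16
L[14]='x': occ=6, LF[14]=C('x')+6=1+6=7
L[15]='y': occ=7, LF[15]=C('y')+7=10+7=17
L[16]='x': occ=7, LF[16]=C('x')+7=1+7=8
L[17]='x': occ=8, LF[17]=C('x')+8=1+8=9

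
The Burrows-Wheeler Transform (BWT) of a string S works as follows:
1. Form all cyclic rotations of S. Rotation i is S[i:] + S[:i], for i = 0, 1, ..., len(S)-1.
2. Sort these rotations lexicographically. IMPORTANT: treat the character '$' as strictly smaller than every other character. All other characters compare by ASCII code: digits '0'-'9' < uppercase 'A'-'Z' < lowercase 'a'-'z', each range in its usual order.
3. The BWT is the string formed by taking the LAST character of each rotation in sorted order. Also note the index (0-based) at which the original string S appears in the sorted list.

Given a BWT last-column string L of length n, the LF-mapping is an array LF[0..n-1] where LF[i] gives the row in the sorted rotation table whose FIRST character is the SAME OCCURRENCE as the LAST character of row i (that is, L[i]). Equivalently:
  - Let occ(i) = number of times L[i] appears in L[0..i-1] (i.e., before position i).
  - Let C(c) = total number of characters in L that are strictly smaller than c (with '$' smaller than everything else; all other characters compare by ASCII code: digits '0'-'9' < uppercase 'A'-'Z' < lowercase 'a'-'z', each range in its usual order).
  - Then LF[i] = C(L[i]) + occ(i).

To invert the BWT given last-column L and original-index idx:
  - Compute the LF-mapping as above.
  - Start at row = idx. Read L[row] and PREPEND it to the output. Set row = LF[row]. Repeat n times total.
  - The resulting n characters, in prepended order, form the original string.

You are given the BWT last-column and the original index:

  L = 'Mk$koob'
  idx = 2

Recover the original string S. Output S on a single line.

Answer: bookkM$

Derivation:
LF mapping: 1 3 0 4 5 6 2
Walk LF starting at row 2, prepending L[row]:
  step 1: row=2, L[2]='$', prepend. Next row=LF[2]=0
  step 2: row=0, L[0]='M', prepend. Next row=LF[0]=1
  step 3: row=1, L[1]='k', prepend. Next row=LF[1]=3
  step 4: row=3, L[3]='k', prepend. Next row=LF[3]=4
  step 5: row=4, L[4]='o', prepend. Next row=LF[4]=5
  step 6: row=5, L[5]='o', prepend. Next row=LF[5]=6
  step 7: row=6, L[6]='b', prepend. Next row=LF[6]=2
Reversed output: bookkM$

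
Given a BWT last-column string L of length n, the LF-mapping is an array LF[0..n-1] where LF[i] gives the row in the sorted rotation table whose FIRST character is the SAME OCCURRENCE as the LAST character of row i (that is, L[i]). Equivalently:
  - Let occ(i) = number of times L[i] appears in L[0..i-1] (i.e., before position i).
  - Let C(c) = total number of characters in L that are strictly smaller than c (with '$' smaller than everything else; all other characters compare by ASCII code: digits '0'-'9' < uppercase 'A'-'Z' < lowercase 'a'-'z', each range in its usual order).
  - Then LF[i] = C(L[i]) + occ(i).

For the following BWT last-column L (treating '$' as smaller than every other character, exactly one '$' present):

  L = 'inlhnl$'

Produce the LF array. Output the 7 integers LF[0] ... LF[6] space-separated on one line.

Char counts: '$':1, 'h':1, 'i':1, 'l':2, 'n':2
C (first-col start): C('$')=0, C('h')=1, C('i')=2, C('l')=3, C('n')=5
L[0]='i': occ=0, LF[0]=C('i')+0=2+0=2
L[1]='n': occ=0, LF[1]=C('n')+0=5+0=5
L[2]='l': occ=0, LF[2]=C('l')+0=3+0=3
L[3]='h': occ=0, LF[3]=C('h')+0=1+0=1
L[4]='n': occ=1, LF[4]=C('n')+1=5+1=6
L[5]='l': occ=1, LF[5]=C('l')+1=3+1=4
L[6]='$': occ=0, LF[6]=C('$')+0=0+0=0

Answer: 2 5 3 1 6 4 0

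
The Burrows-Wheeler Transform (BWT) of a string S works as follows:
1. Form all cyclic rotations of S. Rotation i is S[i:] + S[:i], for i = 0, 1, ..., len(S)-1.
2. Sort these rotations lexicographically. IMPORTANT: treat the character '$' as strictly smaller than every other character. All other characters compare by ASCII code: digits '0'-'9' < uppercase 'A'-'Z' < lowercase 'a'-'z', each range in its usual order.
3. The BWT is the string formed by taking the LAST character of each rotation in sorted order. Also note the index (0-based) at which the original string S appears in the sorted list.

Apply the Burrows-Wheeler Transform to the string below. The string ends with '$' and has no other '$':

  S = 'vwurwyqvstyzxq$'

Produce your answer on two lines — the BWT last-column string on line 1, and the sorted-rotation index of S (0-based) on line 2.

Answer: qxyuvswq$vrzwty
8

Derivation:
All 15 rotations (rotation i = S[i:]+S[:i]):
  rot[0] = vwurwyqvstyzxq$
  rot[1] = wurwyqvstyzxq$v
  rot[2] = urwyqvstyzxq$vw
  rot[3] = rwyqvstyzxq$vwu
  rot[4] = wyqvstyzxq$vwur
  rot[5] = yqvstyzxq$vwurw
  rot[6] = qvstyzxq$vwurwy
  rot[7] = vstyzxq$vwurwyq
  rot[8] = styzxq$vwurwyqv
  rot[9] = tyzxq$vwurwyqvs
  rot[10] = yzxq$vwurwyqvst
  rot[11] = zxq$vwurwyqvsty
  rot[12] = xq$vwurwyqvstyz
  rot[13] = q$vwurwyqvstyzx
  rot[14] = $vwurwyqvstyzxq
Sorted (with $ < everything):
  sorted[0] = $vwurwyqvstyzxq  (last char: 'q')
  sorted[1] = q$vwurwyqvstyzx  (last char: 'x')
  sorted[2] = qvstyzxq$vwurwy  (last char: 'y')
  sorted[3] = rwyqvstyzxq$vwu  (last char: 'u')
  sorted[4] = styzxq$vwurwyqv  (last char: 'v')
  sorted[5] = tyzxq$vwurwyqvs  (last char: 's')
  sorted[6] = urwyqvstyzxq$vw  (last char: 'w')
  sorted[7] = vstyzxq$vwurwyq  (last char: 'q')
  sorted[8] = vwurwyqvstyzxq$  (last char: '$')
  sorted[9] = wurwyqvstyzxq$v  (last char: 'v')
  sorted[10] = wyqvstyzxq$vwur  (last char: 'r')
  sorted[11] = xq$vwurwyqvstyz  (last char: 'z')
  sorted[12] = yqvstyzxq$vwurw  (last char: 'w')
  sorted[13] = yzxq$vwurwyqvst  (last char: 't')
  sorted[14] = zxq$vwurwyqvsty  (last char: 'y')
Last column: qxyuvswq$vrzwty
Original string S is at sorted index 8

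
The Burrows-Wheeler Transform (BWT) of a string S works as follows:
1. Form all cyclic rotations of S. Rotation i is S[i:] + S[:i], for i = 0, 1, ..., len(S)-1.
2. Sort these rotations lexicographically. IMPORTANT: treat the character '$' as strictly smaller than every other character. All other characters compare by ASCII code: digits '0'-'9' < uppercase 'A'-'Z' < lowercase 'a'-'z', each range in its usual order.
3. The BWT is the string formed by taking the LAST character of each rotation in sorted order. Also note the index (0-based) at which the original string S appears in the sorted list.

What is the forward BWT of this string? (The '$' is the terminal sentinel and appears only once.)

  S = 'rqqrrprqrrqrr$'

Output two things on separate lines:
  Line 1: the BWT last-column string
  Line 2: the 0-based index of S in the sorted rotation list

All 14 rotations (rotation i = S[i:]+S[:i]):
  rot[0] = rqqrrprqrrqrr$
  rot[1] = qqrrprqrrqrr$r
  rot[2] = qrrprqrrqrr$rq
  rot[3] = rrprqrrqrr$rqq
  rot[4] = rprqrrqrr$rqqr
  rot[5] = prqrrqrr$rqqrr
  rot[6] = rqrrqrr$rqqrrp
  rot[7] = qrrqrr$rqqrrpr
  rot[8] = rrqrr$rqqrrprq
  rot[9] = rqrr$rqqrrprqr
  rot[10] = qrr$rqqrrprqrr
  rot[11] = rr$rqqrrprqrrq
  rot[12] = r$rqqrrprqrrqr
  rot[13] = $rqqrrprqrrqrr
Sorted (with $ < everything):
  sorted[0] = $rqqrrprqrrqrr  (last char: 'r')
  sorted[1] = prqrrqrr$rqqrr  (last char: 'r')
  sorted[2] = qqrrprqrrqrr$r  (last char: 'r')
  sorted[3] = qrr$rqqrrprqrr  (last char: 'r')
  sorted[4] = qrrprqrrqrr$rq  (last char: 'q')
  sorted[5] = qrrqrr$rqqrrpr  (last char: 'r')
  sorted[6] = r$rqqrrprqrrqr  (last char: 'r')
  sorted[7] = rprqrrqrr$rqqr  (last char: 'r')
  sorted[8] = rqqrrprqrrqrr$  (last char: '$')
  sorted[9] = rqrr$rqqrrprqr  (last char: 'r')
  sorted[10] = rqrrqrr$rqqrrp  (last char: 'p')
  sorted[11] = rr$rqqrrprqrrq  (last char: 'q')
  sorted[12] = rrprqrrqrr$rqq  (last char: 'q')
  sorted[13] = rrqrr$rqqrrprq  (last char: 'q')
Last column: rrrrqrrr$rpqqq
Original string S is at sorted index 8

Answer: rrrrqrrr$rpqqq
8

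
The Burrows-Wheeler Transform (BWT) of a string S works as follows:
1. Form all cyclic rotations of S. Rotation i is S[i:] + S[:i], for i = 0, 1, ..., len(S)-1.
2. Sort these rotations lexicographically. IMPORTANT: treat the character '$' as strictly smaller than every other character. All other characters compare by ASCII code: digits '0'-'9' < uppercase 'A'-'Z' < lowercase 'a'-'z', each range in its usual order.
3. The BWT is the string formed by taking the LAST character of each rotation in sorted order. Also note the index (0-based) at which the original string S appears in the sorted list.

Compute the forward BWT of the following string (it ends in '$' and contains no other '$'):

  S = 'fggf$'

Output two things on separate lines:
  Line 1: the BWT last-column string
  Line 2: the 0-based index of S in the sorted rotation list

All 5 rotations (rotation i = S[i:]+S[:i]):
  rot[0] = fggf$
  rot[1] = ggf$f
  rot[2] = gf$fg
  rot[3] = f$fgg
  rot[4] = $fggf
Sorted (with $ < everything):
  sorted[0] = $fggf  (last char: 'f')
  sorted[1] = f$fgg  (last char: 'g')
  sorted[2] = fggf$  (last char: '$')
  sorted[3] = gf$fg  (last char: 'g')
  sorted[4] = ggf$f  (last char: 'f')
Last column: fg$gf
Original string S is at sorted index 2

Answer: fg$gf
2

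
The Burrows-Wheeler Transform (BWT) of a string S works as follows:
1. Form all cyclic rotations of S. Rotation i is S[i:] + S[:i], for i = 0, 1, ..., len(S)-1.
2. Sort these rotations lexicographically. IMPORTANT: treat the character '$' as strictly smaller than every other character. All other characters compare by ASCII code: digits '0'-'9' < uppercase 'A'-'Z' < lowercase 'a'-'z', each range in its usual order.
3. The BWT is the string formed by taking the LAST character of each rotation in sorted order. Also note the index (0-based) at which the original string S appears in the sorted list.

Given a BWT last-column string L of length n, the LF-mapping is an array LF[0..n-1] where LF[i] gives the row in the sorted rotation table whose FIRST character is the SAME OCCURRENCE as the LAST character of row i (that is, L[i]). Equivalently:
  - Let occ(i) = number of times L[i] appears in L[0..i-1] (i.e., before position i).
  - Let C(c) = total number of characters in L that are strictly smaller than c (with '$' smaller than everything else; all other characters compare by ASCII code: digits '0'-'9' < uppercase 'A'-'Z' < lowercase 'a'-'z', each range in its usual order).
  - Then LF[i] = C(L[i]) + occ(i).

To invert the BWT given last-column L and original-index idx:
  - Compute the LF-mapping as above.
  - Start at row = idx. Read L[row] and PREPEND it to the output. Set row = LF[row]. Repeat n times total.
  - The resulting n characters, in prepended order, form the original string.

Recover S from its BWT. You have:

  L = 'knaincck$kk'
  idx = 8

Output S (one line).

LF mapping: 5 9 1 4 10 2 3 6 0 7 8
Walk LF starting at row 8, prepending L[row]:
  step 1: row=8, L[8]='$', prepend. Next row=LF[8]=0
  step 2: row=0, L[0]='k', prepend. Next row=LF[0]=5
  step 3: row=5, L[5]='c', prepend. Next row=LF[5]=2
  step 4: row=2, L[2]='a', prepend. Next row=LF[2]=1
  step 5: row=1, L[1]='n', prepend. Next row=LF[1]=9
  step 6: row=9, L[9]='k', prepend. Next row=LF[9]=7
  step 7: row=7, L[7]='k', prepend. Next row=LF[7]=6
  step 8: row=6, L[6]='c', prepend. Next row=LF[6]=3
  step 9: row=3, L[3]='i', prepend. Next row=LF[3]=4
  step 10: row=4, L[4]='n', prepend. Next row=LF[4]=10
  step 11: row=10, L[10]='k', prepend. Next row=LF[10]=8
Reversed output: knickknack$

Answer: knickknack$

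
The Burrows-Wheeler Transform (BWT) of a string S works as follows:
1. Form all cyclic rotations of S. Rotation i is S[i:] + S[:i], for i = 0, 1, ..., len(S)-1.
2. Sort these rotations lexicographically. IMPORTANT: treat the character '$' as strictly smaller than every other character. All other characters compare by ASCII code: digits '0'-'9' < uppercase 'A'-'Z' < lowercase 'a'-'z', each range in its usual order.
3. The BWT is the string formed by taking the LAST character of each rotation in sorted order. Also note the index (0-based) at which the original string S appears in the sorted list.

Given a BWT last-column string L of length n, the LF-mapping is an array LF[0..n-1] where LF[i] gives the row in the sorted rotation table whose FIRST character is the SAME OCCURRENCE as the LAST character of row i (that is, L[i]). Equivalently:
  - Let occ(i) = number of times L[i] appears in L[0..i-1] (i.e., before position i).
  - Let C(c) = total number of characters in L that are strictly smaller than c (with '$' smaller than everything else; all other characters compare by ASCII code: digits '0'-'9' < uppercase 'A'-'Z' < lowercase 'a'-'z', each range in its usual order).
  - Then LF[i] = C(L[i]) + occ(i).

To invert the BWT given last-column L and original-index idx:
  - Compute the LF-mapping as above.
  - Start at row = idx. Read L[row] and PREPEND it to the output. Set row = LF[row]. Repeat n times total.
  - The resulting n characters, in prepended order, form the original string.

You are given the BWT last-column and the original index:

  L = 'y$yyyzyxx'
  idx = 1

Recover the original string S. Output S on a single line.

Answer: xyyyxzyy$

Derivation:
LF mapping: 3 0 4 5 6 8 7 1 2
Walk LF starting at row 1, prepending L[row]:
  step 1: row=1, L[1]='$', prepend. Next row=LF[1]=0
  step 2: row=0, L[0]='y', prepend. Next row=LF[0]=3
  step 3: row=3, L[3]='y', prepend. Next row=LF[3]=5
  step 4: row=5, L[5]='z', prepend. Next row=LF[5]=8
  step 5: row=8, L[8]='x', prepend. Next row=LF[8]=2
  step 6: row=2, L[2]='y', prepend. Next row=LF[2]=4
  step 7: row=4, L[4]='y', prepend. Next row=LF[4]=6
  step 8: row=6, L[6]='y', prepend. Next row=LF[6]=7
  step 9: row=7, L[7]='x', prepend. Next row=LF[7]=1
Reversed output: xyyyxzyy$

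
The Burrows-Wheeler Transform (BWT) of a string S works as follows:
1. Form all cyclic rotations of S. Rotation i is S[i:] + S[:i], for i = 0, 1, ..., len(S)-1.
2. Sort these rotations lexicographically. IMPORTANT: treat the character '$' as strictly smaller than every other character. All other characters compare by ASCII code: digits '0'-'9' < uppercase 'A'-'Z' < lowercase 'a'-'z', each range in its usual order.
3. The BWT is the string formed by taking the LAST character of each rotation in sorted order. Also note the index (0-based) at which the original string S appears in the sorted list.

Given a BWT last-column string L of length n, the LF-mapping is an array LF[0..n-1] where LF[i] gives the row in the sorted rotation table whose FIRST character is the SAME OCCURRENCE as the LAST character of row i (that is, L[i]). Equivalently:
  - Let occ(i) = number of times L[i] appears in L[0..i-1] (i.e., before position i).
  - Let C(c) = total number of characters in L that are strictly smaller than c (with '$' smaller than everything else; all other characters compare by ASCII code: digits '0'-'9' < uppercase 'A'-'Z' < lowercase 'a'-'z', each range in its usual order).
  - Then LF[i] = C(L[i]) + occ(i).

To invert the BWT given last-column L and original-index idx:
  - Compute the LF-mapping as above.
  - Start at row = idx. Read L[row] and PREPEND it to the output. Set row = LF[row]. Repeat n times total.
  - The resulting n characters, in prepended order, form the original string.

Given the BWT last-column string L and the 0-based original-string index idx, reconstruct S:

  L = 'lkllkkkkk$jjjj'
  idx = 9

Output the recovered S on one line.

Answer: kkkjkkkjljljl$

Derivation:
LF mapping: 11 5 12 13 6 7 8 9 10 0 1 2 3 4
Walk LF starting at row 9, prepending L[row]:
  step 1: row=9, L[9]='$', prepend. Next row=LF[9]=0
  step 2: row=0, L[0]='l', prepend. Next row=LF[0]=11
  step 3: row=11, L[11]='j', prepend. Next row=LF[11]=2
  step 4: row=2, L[2]='l', prepend. Next row=LF[2]=12
  step 5: row=12, L[12]='j', prepend. Next row=LF[12]=3
  step 6: row=3, L[3]='l', prepend. Next row=LF[3]=13
  step 7: row=13, L[13]='j', prepend. Next row=LF[13]=4
  step 8: row=4, L[4]='k', prepend. Next row=LF[4]=6
  step 9: row=6, L[6]='k', prepend. Next row=LF[6]=8
  step 10: row=8, L[8]='k', prepend. Next row=LF[8]=10
  step 11: row=10, L[10]='j', prepend. Next row=LF[10]=1
  step 12: row=1, L[1]='k', prepend. Next row=LF[1]=5
  step 13: row=5, L[5]='k', prepend. Next row=LF[5]=7
  step 14: row=7, L[7]='k', prepend. Next row=LF[7]=9
Reversed output: kkkjkkkjljljl$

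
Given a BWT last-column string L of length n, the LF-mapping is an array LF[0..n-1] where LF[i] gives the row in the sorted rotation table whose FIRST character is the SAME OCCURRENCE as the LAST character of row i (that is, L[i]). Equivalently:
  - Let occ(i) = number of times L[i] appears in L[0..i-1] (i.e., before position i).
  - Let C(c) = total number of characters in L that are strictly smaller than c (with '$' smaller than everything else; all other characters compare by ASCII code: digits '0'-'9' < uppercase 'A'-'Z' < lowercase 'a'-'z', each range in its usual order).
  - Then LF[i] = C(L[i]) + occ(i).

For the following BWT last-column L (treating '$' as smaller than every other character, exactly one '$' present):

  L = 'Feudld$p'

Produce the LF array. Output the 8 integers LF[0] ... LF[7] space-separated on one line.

Char counts: '$':1, 'F':1, 'd':2, 'e':1, 'l':1, 'p':1, 'u':1
C (first-col start): C('$')=0, C('F')=1, C('d')=2, C('e')=4, C('l')=5, C('p')=6, C('u')=7
L[0]='F': occ=0, LF[0]=C('F')+0=1+0=1
L[1]='e': occ=0, LF[1]=C('e')+0=4+0=4
L[2]='u': occ=0, LF[2]=C('u')+0=7+0=7
L[3]='d': occ=0, LF[3]=C('d')+0=2+0=2
L[4]='l': occ=0, LF[4]=C('l')+0=5+0=5
L[5]='d': occ=1, LF[5]=C('d')+1=2+1=3
L[6]='$': occ=0, LF[6]=C('$')+0=0+0=0
L[7]='p': occ=0, LF[7]=C('p')+0=6+0=6

Answer: 1 4 7 2 5 3 0 6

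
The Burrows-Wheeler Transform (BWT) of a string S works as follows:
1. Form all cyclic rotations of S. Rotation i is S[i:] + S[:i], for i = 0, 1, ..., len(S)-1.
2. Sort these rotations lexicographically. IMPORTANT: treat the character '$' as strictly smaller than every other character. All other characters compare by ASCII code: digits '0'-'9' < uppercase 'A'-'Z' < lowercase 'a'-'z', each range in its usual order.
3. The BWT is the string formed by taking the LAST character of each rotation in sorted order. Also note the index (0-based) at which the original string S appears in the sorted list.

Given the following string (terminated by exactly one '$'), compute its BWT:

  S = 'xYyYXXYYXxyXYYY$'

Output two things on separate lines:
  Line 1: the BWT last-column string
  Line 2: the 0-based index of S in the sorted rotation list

All 16 rotations (rotation i = S[i:]+S[:i]):
  rot[0] = xYyYXXYYXxyXYYY$
  rot[1] = YyYXXYYXxyXYYY$x
  rot[2] = yYXXYYXxyXYYY$xY
  rot[3] = YXXYYXxyXYYY$xYy
  rot[4] = XXYYXxyXYYY$xYyY
  rot[5] = XYYXxyXYYY$xYyYX
  rot[6] = YYXxyXYYY$xYyYXX
  rot[7] = YXxyXYYY$xYyYXXY
  rot[8] = XxyXYYY$xYyYXXYY
  rot[9] = xyXYYY$xYyYXXYYX
  rot[10] = yXYYY$xYyYXXYYXx
  rot[11] = XYYY$xYyYXXYYXxy
  rot[12] = YYY$xYyYXXYYXxyX
  rot[13] = YY$xYyYXXYYXxyXY
  rot[14] = Y$xYyYXXYYXxyXYY
  rot[15] = $xYyYXXYYXxyXYYY
Sorted (with $ < everything):
  sorted[0] = $xYyYXXYYXxyXYYY  (last char: 'Y')
  sorted[1] = XXYYXxyXYYY$xYyY  (last char: 'Y')
  sorted[2] = XYYXxyXYYY$xYyYX  (last char: 'X')
  sorted[3] = XYYY$xYyYXXYYXxy  (last char: 'y')
  sorted[4] = XxyXYYY$xYyYXXYY  (last char: 'Y')
  sorted[5] = Y$xYyYXXYYXxyXYY  (last char: 'Y')
  sorted[6] = YXXYYXxyXYYY$xYy  (last char: 'y')
  sorted[7] = YXxyXYYY$xYyYXXY  (last char: 'Y')
  sorted[8] = YY$xYyYXXYYXxyXY  (last char: 'Y')
  sorted[9] = YYXxyXYYY$xYyYXX  (last char: 'X')
  sorted[10] = YYY$xYyYXXYYXxyX  (last char: 'X')
  sorted[11] = YyYXXYYXxyXYYY$x  (last char: 'x')
  sorted[12] = xYyYXXYYXxyXYYY$  (last char: '$')
  sorted[13] = xyXYYY$xYyYXXYYX  (last char: 'X')
  sorted[14] = yXYYY$xYyYXXYYXx  (last char: 'x')
  sorted[15] = yYXXYYXxyXYYY$xY  (last char: 'Y')
Last column: YYXyYYyYYXXx$XxY
Original string S is at sorted index 12

Answer: YYXyYYyYYXXx$XxY
12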